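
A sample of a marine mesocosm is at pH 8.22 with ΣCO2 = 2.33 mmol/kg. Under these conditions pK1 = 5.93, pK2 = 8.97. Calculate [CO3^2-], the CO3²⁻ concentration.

α₂ = 1 / (1 + [H⁺]/K2 + [H⁺]²/(K1K2)) = 1 / (1 + 10^+0.75 + 10^-1.54)
   = 1 / (1 + 5.6234 + 0.028840) = 1/6.6523 = 0.1503
[CO3²⁻] = α₂ × DIC = 0.1503 × 2.33 = 0.350 mmol/kg

[CO3²⁻] = 0.350 mmol/kg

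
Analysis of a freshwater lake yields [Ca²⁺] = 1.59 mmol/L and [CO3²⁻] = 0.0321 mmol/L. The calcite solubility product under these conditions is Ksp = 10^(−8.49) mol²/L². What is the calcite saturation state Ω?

Ksp = 10^(−8.49) = 3.236×10^-9
Ω = [Ca²⁺][CO3²⁻]/Ksp = (1.59×10^-3)(0.0321×10^-3) / 3.236×10^-9 = 15.8

Ω = 15.8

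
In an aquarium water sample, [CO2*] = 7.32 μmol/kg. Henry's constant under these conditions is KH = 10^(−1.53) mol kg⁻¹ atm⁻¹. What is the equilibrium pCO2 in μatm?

pCO2 = 248 μatm

KH = 10^(−1.53) = 2.951×10^-2 mol kg⁻¹ atm⁻¹
pCO2 = [CO2*]/KH = 7.32×10^-6 / 2.951×10^-2 = 2.48×10^-4 atm = 248 μatm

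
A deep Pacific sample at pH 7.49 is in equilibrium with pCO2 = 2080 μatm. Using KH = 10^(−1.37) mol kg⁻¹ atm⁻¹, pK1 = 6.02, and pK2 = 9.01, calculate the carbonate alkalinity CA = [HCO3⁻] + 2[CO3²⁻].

CA = 2.78 mmol/kg

[CO2*] = KH · pCO2 = 10^(−1.37) × 2080×10^-6 = 8.873×10^-5 mol/kg
α₀ = 1/(1 + K1/[H⁺] + K1K2/[H⁺]²) = 1/(1 + 10^+1.47 + 10^-0.05) = 0.03184
DIC = [CO2*]/α₀ = 8.873×10^-5 / 0.03184 = 2.786 mmol/kg
CA = (α₁ + 2α₂)·DIC = (0.9398 + 2×0.02838) × 2.786 = 2.78 mmol/kg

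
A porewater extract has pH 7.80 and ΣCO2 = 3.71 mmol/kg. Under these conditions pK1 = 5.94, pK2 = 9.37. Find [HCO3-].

α₁ = 1 / (1 + [H⁺]/K1 + K2/[H⁺]) = 1 / (1 + 10^-1.86 + 10^-1.57)
   = 1 / (1 + 0.013804 + 0.026915) = 1/1.0407 = 0.9609
[HCO3⁻] = α₁ × DIC = 0.9609 × 3.71 = 3.56 mmol/kg

[HCO3⁻] = 3.56 mmol/kg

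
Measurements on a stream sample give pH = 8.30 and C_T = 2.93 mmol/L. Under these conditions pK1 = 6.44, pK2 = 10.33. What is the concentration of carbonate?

α₂ = 1 / (1 + [H⁺]/K2 + [H⁺]²/(K1K2)) = 1 / (1 + 10^+2.03 + 10^+0.17)
   = 1 / (1 + 107.15 + 1.4791) = 1/109.63 = 0.009122
[CO3²⁻] = α₂ × DIC = 0.009122 × 2.93 = 0.0267 mmol/L

[CO3²⁻] = 0.0267 mmol/L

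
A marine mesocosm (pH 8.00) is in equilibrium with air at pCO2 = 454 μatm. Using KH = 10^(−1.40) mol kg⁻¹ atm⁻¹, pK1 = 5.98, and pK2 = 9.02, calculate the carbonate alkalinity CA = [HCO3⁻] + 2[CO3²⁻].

[CO2*] = KH · pCO2 = 10^(−1.40) × 454×10^-6 = 1.807×10^-5 mol/kg
α₀ = 1/(1 + K1/[H⁺] + K1K2/[H⁺]²) = 1/(1 + 10^+2.02 + 10^+1.00) = 0.008642
DIC = [CO2*]/α₀ = 1.807×10^-5 / 0.008642 = 2.091 mmol/kg
CA = (α₁ + 2α₂)·DIC = (0.9049 + 2×0.08642) × 2.091 = 2.25 mmol/kg

CA = 2.25 mmol/kg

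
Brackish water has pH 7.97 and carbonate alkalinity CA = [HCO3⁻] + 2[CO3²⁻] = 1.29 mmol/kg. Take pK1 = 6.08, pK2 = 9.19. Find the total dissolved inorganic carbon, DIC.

CA = [HCO3⁻] + 2[CO3²⁻] = (α₁ + 2α₂)·DIC
At pH 7.97: [H⁺]/K1 = 10^-1.89 = 0.012882, K2/[H⁺] = 10^-1.22 = 0.060256
α₁ = 1/(1 + 0.012882 + 0.060256) = 1/1.0731 = 0.9318; α₂ = α₁·K2/[H⁺] = 0.05615
α₁ + 2α₂ = 1.0441
DIC = CA / (α₁ + 2α₂) = 1.29 / 1.0441 = 1.24 mmol/kg

DIC = 1.24 mmol/kg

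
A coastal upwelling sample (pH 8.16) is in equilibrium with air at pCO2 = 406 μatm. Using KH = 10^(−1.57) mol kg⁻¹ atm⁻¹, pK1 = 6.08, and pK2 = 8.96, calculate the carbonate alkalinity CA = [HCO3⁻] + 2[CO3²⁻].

CA = 1.73 mmol/kg

[CO2*] = KH · pCO2 = 10^(−1.57) × 406×10^-6 = 1.093×10^-5 mol/kg
α₀ = 1/(1 + K1/[H⁺] + K1K2/[H⁺]²) = 1/(1 + 10^+2.08 + 10^+1.28) = 0.007129
DIC = [CO2*]/α₀ = 1.093×10^-5 / 0.007129 = 1.533 mmol/kg
CA = (α₁ + 2α₂)·DIC = (0.8570 + 2×0.1358) × 1.533 = 1.73 mmol/kg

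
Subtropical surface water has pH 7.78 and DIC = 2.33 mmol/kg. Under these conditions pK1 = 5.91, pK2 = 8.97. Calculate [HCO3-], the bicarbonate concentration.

α₁ = 1 / (1 + [H⁺]/K1 + K2/[H⁺]) = 1 / (1 + 10^-1.87 + 10^-1.19)
   = 1 / (1 + 0.013490 + 0.064565) = 1/1.0781 = 0.9276
[HCO3⁻] = α₁ × DIC = 0.9276 × 2.33 = 2.16 mmol/kg

[HCO3⁻] = 2.16 mmol/kg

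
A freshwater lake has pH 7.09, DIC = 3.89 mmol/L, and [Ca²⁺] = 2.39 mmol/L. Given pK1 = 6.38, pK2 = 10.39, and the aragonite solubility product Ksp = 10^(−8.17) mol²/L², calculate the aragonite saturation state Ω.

Ω = 0.577

α₂ = 1 / (1 + [H⁺]/K2 + [H⁺]²/(K1K2)) = 1 / (1 + 10^+3.30 + 10^+2.59)
   = 1 / (1 + 1995.3 + 389.05) = 1/2385.3 = 0.0004192
[CO3²⁻] = α₂ × DIC = 0.0004192 × 3.89 = 0.001631 mmol/L = 1.631 μmol/L
Ksp = 10^(−8.17) = 6.761×10^-9
Ω = [Ca²⁺][CO3²⁻]/Ksp = (2.39×10^-3)(1.631×10^-6) / 6.761×10^-9 = 0.577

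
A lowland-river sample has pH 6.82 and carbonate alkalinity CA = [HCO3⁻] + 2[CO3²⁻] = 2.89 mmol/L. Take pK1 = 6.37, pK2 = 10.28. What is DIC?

CA = [HCO3⁻] + 2[CO3²⁻] = (α₁ + 2α₂)·DIC
At pH 6.82: [H⁺]/K1 = 10^-0.45 = 0.35481, K2/[H⁺] = 10^-3.46 = 0.00034674
α₁ = 1/(1 + 0.35481 + 0.00034674) = 1/1.3552 = 0.7379; α₂ = α₁·K2/[H⁺] = 0.0002559
α₁ + 2α₂ = 0.7384
DIC = CA / (α₁ + 2α₂) = 2.89 / 0.7384 = 3.91 mmol/L

DIC = 3.91 mmol/L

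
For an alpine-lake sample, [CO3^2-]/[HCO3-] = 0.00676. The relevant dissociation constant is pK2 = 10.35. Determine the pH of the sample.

From K2 = [H⁺][CO3^2-]/[HCO3-]:  pH = pK2 + log₁₀([CO3^2-]/[HCO3-])
log₁₀(0.00676) = -2.170
pH = 10.35 + (-2.170) = 8.18

pH = 8.18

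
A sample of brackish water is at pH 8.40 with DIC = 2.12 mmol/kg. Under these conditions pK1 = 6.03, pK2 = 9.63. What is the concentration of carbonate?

α₂ = 1 / (1 + [H⁺]/K2 + [H⁺]²/(K1K2)) = 1 / (1 + 10^+1.23 + 10^-1.14)
   = 1 / (1 + 16.982 + 0.072444) = 1/18.055 = 0.05539
[CO3²⁻] = α₂ × DIC = 0.05539 × 2.12 = 0.117 mmol/kg

[CO3²⁻] = 0.117 mmol/kg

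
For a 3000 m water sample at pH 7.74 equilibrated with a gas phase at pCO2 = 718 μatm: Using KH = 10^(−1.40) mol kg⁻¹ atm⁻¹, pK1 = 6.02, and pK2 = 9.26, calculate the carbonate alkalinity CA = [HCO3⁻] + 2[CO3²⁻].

CA = 1.59 mmol/kg

[CO2*] = KH · pCO2 = 10^(−1.40) × 718×10^-6 = 2.858×10^-5 mol/kg
α₀ = 1/(1 + K1/[H⁺] + K1K2/[H⁺]²) = 1/(1 + 10^+1.72 + 10^+0.20) = 0.01816
DIC = [CO2*]/α₀ = 2.858×10^-5 / 0.01816 = 1.574 mmol/kg
CA = (α₁ + 2α₂)·DIC = (0.9531 + 2×0.02878) × 1.574 = 1.59 mmol/kg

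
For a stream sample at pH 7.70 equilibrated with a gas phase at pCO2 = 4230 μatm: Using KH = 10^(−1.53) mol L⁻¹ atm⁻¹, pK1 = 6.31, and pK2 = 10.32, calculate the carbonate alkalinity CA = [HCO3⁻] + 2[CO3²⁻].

[CO2*] = KH · pCO2 = 10^(−1.53) × 4230×10^-6 = 1.248×10^-4 mol/L
α₀ = 1/(1 + K1/[H⁺] + K1K2/[H⁺]²) = 1/(1 + 10^+1.39 + 10^-1.23) = 0.03905
DIC = [CO2*]/α₀ = 1.248×10^-4 / 0.03905 = 3.197 mmol/L
CA = (α₁ + 2α₂)·DIC = (0.9586 + 2×0.002300) × 3.197 = 3.08 mmol/L

CA = 3.08 mmol/L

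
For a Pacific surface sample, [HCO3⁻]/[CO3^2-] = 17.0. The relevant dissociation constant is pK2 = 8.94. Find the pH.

From K2 = [H⁺][CO3^2-]/[HCO3⁻]:  pH = pK2 − log₁₀([HCO3⁻]/[CO3^2-])
log₁₀(17.0) = +1.230
pH = 8.94 − (+1.230) = 7.71

pH = 7.71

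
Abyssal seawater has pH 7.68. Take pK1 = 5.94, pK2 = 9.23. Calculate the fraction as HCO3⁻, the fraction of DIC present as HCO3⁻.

α₁ = 0.956

α₁ = 1 / (1 + [H⁺]/K1 + K2/[H⁺]) = 1 / (1 + 10^-1.74 + 10^-1.55)
   = 1 / (1 + 0.018197 + 0.028184) = 1/1.0464 = 0.9557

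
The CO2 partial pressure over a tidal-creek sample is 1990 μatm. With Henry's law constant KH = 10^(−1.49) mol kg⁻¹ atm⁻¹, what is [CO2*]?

KH = 10^(−1.49) = 3.236×10^-2 mol kg⁻¹ atm⁻¹
[CO2*] = KH · pCO2 = 3.236×10^-2 × 1990×10^-6 atm = 6.44×10^-5 mol/kg

[CO2*] = 64.4 μmol/kg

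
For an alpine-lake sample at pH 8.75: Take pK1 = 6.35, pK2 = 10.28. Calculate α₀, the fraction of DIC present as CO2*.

α₀ = 1 / (1 + K1/[H⁺] + K1K2/[H⁺]²) = 1 / (1 + 10^+2.40 + 10^+0.87)
   = 1 / (1 + 251.19 + 7.4131) = 1/259.60 = 0.003852

α₀ = 0.00385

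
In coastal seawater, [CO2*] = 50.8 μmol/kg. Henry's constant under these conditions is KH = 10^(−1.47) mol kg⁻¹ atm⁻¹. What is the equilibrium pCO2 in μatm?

KH = 10^(−1.47) = 3.388×10^-2 mol kg⁻¹ atm⁻¹
pCO2 = [CO2*]/KH = 50.8×10^-6 / 3.388×10^-2 = 1.50×10^-3 atm = 1500 μatm

pCO2 = 1500 μatm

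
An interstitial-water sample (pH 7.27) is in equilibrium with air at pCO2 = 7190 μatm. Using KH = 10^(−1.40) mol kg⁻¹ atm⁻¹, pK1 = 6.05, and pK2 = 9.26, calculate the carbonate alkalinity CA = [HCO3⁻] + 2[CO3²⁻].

CA = 4.85 mmol/kg

[CO2*] = KH · pCO2 = 10^(−1.40) × 7190×10^-6 = 2.862×10^-4 mol/kg
α₀ = 1/(1 + K1/[H⁺] + K1K2/[H⁺]²) = 1/(1 + 10^+1.22 + 10^-0.77) = 0.05629
DIC = [CO2*]/α₀ = 2.862×10^-4 / 0.05629 = 5.085 mmol/kg
CA = (α₁ + 2α₂)·DIC = (0.9342 + 2×0.009559) × 5.085 = 4.85 mmol/kg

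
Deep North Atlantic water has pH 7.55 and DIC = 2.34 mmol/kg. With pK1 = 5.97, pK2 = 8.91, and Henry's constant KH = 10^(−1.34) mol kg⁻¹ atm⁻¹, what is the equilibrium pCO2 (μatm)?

α₀ = 1 / (1 + K1/[H⁺] + K1K2/[H⁺]²) = 1 / (1 + 10^+1.58 + 10^+0.22)
   = 1 / (1 + 38.019 + 1.6596) = 1/40.679 = 0.02458
[CO2*] = α₀ × DIC = 0.02458 × 2.34 = 0.05752 mmol/kg
pCO2 = [CO2*]/KH = 5.752×10^-5 / 4.571×10^-2 = 1260 μatm

pCO2 = 1260 μatm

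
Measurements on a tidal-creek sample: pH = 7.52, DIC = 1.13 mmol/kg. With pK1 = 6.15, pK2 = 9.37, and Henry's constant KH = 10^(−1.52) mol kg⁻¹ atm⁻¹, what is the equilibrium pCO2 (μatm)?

pCO2 = 1510 μatm

α₀ = 1 / (1 + K1/[H⁺] + K1K2/[H⁺]²) = 1 / (1 + 10^+1.37 + 10^-0.48)
   = 1 / (1 + 23.442 + 0.33113) = 1/24.773 = 0.04037
[CO2*] = α₀ × DIC = 0.04037 × 1.13 = 0.04561 mmol/kg
pCO2 = [CO2*]/KH = 4.561×10^-5 / 3.020×10^-2 = 1510 μatm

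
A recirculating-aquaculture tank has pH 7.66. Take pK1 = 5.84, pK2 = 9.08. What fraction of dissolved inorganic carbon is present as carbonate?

α₂ = 0.0361

α₂ = 1 / (1 + [H⁺]/K2 + [H⁺]²/(K1K2)) = 1 / (1 + 10^+1.42 + 10^-0.40)
   = 1 / (1 + 26.303 + 0.39811) = 1/27.701 = 0.03610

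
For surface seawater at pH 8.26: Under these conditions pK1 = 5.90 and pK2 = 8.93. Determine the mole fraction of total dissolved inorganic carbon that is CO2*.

α₀ = 1 / (1 + K1/[H⁺] + K1K2/[H⁺]²) = 1 / (1 + 10^+2.36 + 10^+1.69)
   = 1 / (1 + 229.09 + 48.978) = 1/279.06 = 0.003583

α₀ = 0.00358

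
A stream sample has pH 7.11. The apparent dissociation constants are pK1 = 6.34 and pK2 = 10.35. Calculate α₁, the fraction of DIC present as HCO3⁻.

α₁ = 0.854

α₁ = 1 / (1 + [H⁺]/K1 + K2/[H⁺]) = 1 / (1 + 10^-0.77 + 10^-3.24)
   = 1 / (1 + 0.16982 + 0.00057544) = 1/1.1704 = 0.8544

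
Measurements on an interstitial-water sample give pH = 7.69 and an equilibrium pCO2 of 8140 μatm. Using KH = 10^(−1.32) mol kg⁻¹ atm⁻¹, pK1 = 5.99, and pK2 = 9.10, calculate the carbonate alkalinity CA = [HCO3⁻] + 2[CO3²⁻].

CA = 21.0 mmol/kg

[CO2*] = KH · pCO2 = 10^(−1.32) × 8140×10^-6 = 3.896×10^-4 mol/kg
α₀ = 1/(1 + K1/[H⁺] + K1K2/[H⁺]²) = 1/(1 + 10^+1.70 + 10^+0.29) = 0.01884
DIC = [CO2*]/α₀ = 3.896×10^-4 / 0.01884 = 20.68 mmol/kg
CA = (α₁ + 2α₂)·DIC = (0.9444 + 2×0.03674) × 20.68 = 21.0 mmol/kg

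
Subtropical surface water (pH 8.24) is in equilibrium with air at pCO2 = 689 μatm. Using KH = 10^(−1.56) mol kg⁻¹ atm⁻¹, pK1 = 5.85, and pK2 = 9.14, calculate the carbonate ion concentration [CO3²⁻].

[CO3²⁻] = 0.586 mmol/kg

[CO2*] = KH · pCO2 = 10^(−1.56) × 689×10^-6 = 1.898×10^-5 mol/kg
α₀ = 1/(1 + K1/[H⁺] + K1K2/[H⁺]²) = 1/(1 + 10^+2.39 + 10^+1.49) = 0.003605
DIC = [CO2*]/α₀ = 1.898×10^-5 / 0.003605 = 5.264 mmol/kg
[CO3²⁻] = α₂·DIC; α₂ = 0.1114, so [CO3²⁻] = 0.1114 × 5.264 = 0.586 mmol/kg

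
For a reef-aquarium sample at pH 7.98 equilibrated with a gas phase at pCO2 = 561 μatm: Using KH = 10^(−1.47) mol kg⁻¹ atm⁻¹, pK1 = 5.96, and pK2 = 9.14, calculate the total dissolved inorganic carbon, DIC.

DIC = 2.15 mmol/kg

[CO2*] = KH · pCO2 = 10^(−1.47) × 561×10^-6 = 1.901×10^-5 mol/kg
α₀ = 1/(1 + K1/[H⁺] + K1K2/[H⁺]²) = 1/(1 + 10^+2.02 + 10^+0.86) = 0.008853
DIC = [CO2*]/α₀ = 1.901×10^-5 / 0.008853 = 2.15 mmol/kg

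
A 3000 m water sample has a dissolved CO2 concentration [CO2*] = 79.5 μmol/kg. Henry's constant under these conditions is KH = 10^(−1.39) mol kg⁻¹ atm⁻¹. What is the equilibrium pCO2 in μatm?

pCO2 = 1950 μatm

KH = 10^(−1.39) = 4.074×10^-2 mol kg⁻¹ atm⁻¹
pCO2 = [CO2*]/KH = 79.5×10^-6 / 4.074×10^-2 = 1.95×10^-3 atm = 1950 μatm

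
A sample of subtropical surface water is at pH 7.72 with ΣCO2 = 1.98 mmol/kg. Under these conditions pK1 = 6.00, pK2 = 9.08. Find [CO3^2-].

[CO3²⁻] = 0.0813 mmol/kg

α₂ = 1 / (1 + [H⁺]/K2 + [H⁺]²/(K1K2)) = 1 / (1 + 10^+1.36 + 10^-0.36)
   = 1 / (1 + 22.909 + 0.43652) = 1/24.345 = 0.04108
[CO3²⁻] = α₂ × DIC = 0.04108 × 1.98 = 0.0813 mmol/kg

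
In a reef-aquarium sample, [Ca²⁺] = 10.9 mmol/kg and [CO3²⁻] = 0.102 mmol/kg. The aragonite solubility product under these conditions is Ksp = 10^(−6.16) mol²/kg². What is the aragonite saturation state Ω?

Ksp = 10^(−6.16) = 6.918×10^-7
Ω = [Ca²⁺][CO3²⁻]/Ksp = (10.9×10^-3)(0.102×10^-3) / 6.918×10^-7 = 1.61

Ω = 1.61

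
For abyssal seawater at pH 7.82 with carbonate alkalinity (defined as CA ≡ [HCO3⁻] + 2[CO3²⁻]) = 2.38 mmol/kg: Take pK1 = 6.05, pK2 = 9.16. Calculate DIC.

DIC = 2.32 mmol/kg

CA = [HCO3⁻] + 2[CO3²⁻] = (α₁ + 2α₂)·DIC
At pH 7.82: [H⁺]/K1 = 10^-1.77 = 0.016982, K2/[H⁺] = 10^-1.34 = 0.045709
α₁ = 1/(1 + 0.016982 + 0.045709) = 1/1.0627 = 0.9410; α₂ = α₁·K2/[H⁺] = 0.04301
α₁ + 2α₂ = 1.0270
DIC = CA / (α₁ + 2α₂) = 2.38 / 1.0270 = 2.32 mmol/kg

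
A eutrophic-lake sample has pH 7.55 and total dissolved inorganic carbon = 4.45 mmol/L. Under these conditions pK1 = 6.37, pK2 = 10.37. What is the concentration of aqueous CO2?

α₀ = 1 / (1 + K1/[H⁺] + K1K2/[H⁺]²) = 1 / (1 + 10^+1.18 + 10^-1.64)
   = 1 / (1 + 15.136 + 0.022909) = 1/16.159 = 0.06189
[CO2*] = α₀ × DIC = 0.06189 × 4.45 = 0.275 mmol/L

[CO2*] = 0.275 mmol/L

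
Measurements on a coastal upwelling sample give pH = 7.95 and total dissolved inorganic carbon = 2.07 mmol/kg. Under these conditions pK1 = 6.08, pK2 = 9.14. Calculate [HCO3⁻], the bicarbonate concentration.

[HCO3⁻] = 1.92 mmol/kg

α₁ = 1 / (1 + [H⁺]/K1 + K2/[H⁺]) = 1 / (1 + 10^-1.87 + 10^-1.19)
   = 1 / (1 + 0.013490 + 0.064565) = 1/1.0781 = 0.9276
[HCO3⁻] = α₁ × DIC = 0.9276 × 2.07 = 1.92 mmol/kg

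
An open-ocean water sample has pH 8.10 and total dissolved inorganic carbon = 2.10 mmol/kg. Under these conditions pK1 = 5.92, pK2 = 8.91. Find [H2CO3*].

α₀ = 1 / (1 + K1/[H⁺] + K1K2/[H⁺]²) = 1 / (1 + 10^+2.18 + 10^+1.37)
   = 1 / (1 + 151.36 + 23.442) = 1/175.80 = 0.005688
[CO2*] = α₀ × DIC = 0.005688 × 2.10 = 0.0119 mmol/kg = 11.9 μmol/kg

[CO2*] = 11.9 μmol/kg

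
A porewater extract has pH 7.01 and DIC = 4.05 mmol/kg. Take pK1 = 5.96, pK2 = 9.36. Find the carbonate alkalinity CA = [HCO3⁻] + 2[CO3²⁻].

CA = [HCO3⁻] + 2[CO3²⁻] = (α₁ + 2α₂)·DIC
At pH 7.01: [H⁺]/K1 = 10^-1.05 = 0.089125, K2/[H⁺] = 10^-2.35 = 0.0044668
α₁ = 1/(1 + 0.089125 + 0.0044668) = 1/1.0936 = 0.9144; α₂ = α₁·K2/[H⁺] = 0.004085
α₁ + 2α₂ = 0.9226
CA = 0.9226 × 4.05 = 3.74 mmol/kg

CA = 3.74 mmol/kg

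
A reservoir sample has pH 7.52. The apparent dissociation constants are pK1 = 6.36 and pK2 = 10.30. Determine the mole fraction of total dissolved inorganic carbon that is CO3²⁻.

α₂ = 1 / (1 + [H⁺]/K2 + [H⁺]²/(K1K2)) = 1 / (1 + 10^+2.78 + 10^+1.62)
   = 1 / (1 + 602.56 + 41.687) = 1/645.25 = 0.001550

α₂ = 0.00155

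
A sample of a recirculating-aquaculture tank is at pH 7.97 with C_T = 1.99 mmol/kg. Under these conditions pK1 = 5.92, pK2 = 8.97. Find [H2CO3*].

[CO2*] = 16.0 μmol/kg

α₀ = 1 / (1 + K1/[H⁺] + K1K2/[H⁺]²) = 1 / (1 + 10^+2.05 + 10^+1.05)
   = 1 / (1 + 112.20 + 11.220) = 1/124.42 = 0.008037
[CO2*] = α₀ × DIC = 0.008037 × 1.99 = 0.0160 mmol/kg = 16.0 μmol/kg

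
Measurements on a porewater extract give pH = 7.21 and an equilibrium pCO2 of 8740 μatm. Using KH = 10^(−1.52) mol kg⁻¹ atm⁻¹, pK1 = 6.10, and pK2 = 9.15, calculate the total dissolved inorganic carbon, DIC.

[CO2*] = KH · pCO2 = 10^(−1.52) × 8740×10^-6 = 2.639×10^-4 mol/kg
α₀ = 1/(1 + K1/[H⁺] + K1K2/[H⁺]²) = 1/(1 + 10^+1.11 + 10^-0.83) = 0.07127
DIC = [CO2*]/α₀ = 2.639×10^-4 / 0.07127 = 3.70 mmol/kg

DIC = 3.70 mmol/kg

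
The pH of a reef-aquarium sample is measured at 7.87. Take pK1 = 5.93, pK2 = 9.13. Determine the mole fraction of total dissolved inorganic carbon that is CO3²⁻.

α₂ = 0.0515

α₂ = 1 / (1 + [H⁺]/K2 + [H⁺]²/(K1K2)) = 1 / (1 + 10^+1.26 + 10^-0.68)
   = 1 / (1 + 18.197 + 0.20893) = 1/19.406 = 0.05153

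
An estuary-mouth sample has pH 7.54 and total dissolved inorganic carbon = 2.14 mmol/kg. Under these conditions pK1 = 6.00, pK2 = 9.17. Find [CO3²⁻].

α₂ = 1 / (1 + [H⁺]/K2 + [H⁺]²/(K1K2)) = 1 / (1 + 10^+1.63 + 10^+0.09)
   = 1 / (1 + 42.658 + 1.2303) = 1/44.888 = 0.02228
[CO3²⁻] = α₂ × DIC = 0.02228 × 2.14 = 0.0477 mmol/kg

[CO3²⁻] = 0.0477 mmol/kg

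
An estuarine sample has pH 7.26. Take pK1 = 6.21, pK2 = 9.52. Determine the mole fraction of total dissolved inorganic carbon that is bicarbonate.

α₁ = 1 / (1 + [H⁺]/K1 + K2/[H⁺]) = 1 / (1 + 10^-1.05 + 10^-2.26)
   = 1 / (1 + 0.089125 + 0.0054954) = 1/1.0946 = 0.9136

α₁ = 0.914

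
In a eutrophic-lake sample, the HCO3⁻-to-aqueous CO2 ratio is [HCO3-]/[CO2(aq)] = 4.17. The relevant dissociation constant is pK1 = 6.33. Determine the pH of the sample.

pH = 6.95

From K1 = [H⁺][HCO3-]/[CO2(aq)]:  pH = pK1 + log₁₀([HCO3-]/[CO2(aq)])
log₁₀(4.17) = +0.620
pH = 6.33 + (+0.620) = 6.95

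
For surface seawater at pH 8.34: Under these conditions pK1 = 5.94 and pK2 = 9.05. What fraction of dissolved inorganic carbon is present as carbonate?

α₂ = 0.163

α₂ = 1 / (1 + [H⁺]/K2 + [H⁺]²/(K1K2)) = 1 / (1 + 10^+0.71 + 10^-1.69)
   = 1 / (1 + 5.1286 + 0.020417) = 1/6.1490 = 0.1626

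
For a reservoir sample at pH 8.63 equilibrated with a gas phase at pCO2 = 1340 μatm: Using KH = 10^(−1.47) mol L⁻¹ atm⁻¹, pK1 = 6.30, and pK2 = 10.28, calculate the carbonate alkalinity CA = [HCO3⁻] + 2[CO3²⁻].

CA = 10.1 mmol/L

[CO2*] = KH · pCO2 = 10^(−1.47) × 1340×10^-6 = 4.541×10^-5 mol/L
α₀ = 1/(1 + K1/[H⁺] + K1K2/[H⁺]²) = 1/(1 + 10^+2.33 + 10^+0.68) = 0.004554
DIC = [CO2*]/α₀ = 4.541×10^-5 / 0.004554 = 9.970 mmol/L
CA = (α₁ + 2α₂)·DIC = (0.9736 + 2×0.02180) × 9.970 = 10.1 mmol/L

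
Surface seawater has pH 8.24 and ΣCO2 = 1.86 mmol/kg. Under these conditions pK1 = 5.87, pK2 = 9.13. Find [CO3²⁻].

[CO3²⁻] = 0.211 mmol/kg

α₂ = 1 / (1 + [H⁺]/K2 + [H⁺]²/(K1K2)) = 1 / (1 + 10^+0.89 + 10^-1.48)
   = 1 / (1 + 7.7625 + 0.033113) = 1/8.7956 = 0.1137
[CO3²⁻] = α₂ × DIC = 0.1137 × 1.86 = 0.211 mmol/kg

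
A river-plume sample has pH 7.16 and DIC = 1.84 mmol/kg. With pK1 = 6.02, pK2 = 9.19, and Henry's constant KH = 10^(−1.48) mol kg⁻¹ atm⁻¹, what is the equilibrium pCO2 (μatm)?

pCO2 = 3720 μatm

α₀ = 1 / (1 + K1/[H⁺] + K1K2/[H⁺]²) = 1 / (1 + 10^+1.14 + 10^-0.89)
   = 1 / (1 + 13.804 + 0.12882) = 1/14.933 = 0.06697
[CO2*] = α₀ × DIC = 0.06697 × 1.84 = 0.1232 mmol/kg
pCO2 = [CO2*]/KH = 1.232×10^-4 / 3.311×10^-2 = 3720 μatm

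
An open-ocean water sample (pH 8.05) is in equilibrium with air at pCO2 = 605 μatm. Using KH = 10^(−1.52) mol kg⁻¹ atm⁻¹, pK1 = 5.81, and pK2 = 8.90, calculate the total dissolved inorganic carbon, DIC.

[CO2*] = KH · pCO2 = 10^(−1.52) × 605×10^-6 = 1.827×10^-5 mol/kg
α₀ = 1/(1 + K1/[H⁺] + K1K2/[H⁺]²) = 1/(1 + 10^+2.24 + 10^+1.39) = 0.005017
DIC = [CO2*]/α₀ = 1.827×10^-5 / 0.005017 = 3.64 mmol/kg

DIC = 3.64 mmol/kg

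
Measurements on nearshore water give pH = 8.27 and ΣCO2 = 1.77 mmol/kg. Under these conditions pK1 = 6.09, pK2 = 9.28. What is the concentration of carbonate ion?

α₂ = 1 / (1 + [H⁺]/K2 + [H⁺]²/(K1K2)) = 1 / (1 + 10^+1.01 + 10^-1.17)
   = 1 / (1 + 10.233 + 0.067608) = 1/11.301 = 0.08849
[CO3²⁻] = α₂ × DIC = 0.08849 × 1.77 = 0.157 mmol/kg

[CO3²⁻] = 0.157 mmol/kg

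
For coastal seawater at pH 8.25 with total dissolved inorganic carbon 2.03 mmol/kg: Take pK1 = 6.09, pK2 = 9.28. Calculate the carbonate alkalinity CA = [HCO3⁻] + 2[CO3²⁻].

CA = [HCO3⁻] + 2[CO3²⁻] = (α₁ + 2α₂)·DIC
At pH 8.25: [H⁺]/K1 = 10^-2.16 = 0.0069183, K2/[H⁺] = 10^-1.03 = 0.093325
α₁ = 1/(1 + 0.0069183 + 0.093325) = 1/1.1002 = 0.9089; α₂ = α₁·K2/[H⁺] = 0.08482
α₁ + 2α₂ = 1.0785
CA = 1.0785 × 2.03 = 2.19 mmol/kg

CA = 2.19 mmol/kg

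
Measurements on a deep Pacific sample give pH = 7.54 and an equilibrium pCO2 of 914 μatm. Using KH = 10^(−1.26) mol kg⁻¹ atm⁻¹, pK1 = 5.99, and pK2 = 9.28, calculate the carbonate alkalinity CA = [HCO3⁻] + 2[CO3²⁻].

[CO2*] = KH · pCO2 = 10^(−1.26) × 914×10^-6 = 5.023×10^-5 mol/kg
α₀ = 1/(1 + K1/[H⁺] + K1K2/[H⁺]²) = 1/(1 + 10^+1.55 + 10^-0.19) = 0.02693
DIC = [CO2*]/α₀ = 5.023×10^-5 / 0.02693 = 1.865 mmol/kg
CA = (α₁ + 2α₂)·DIC = (0.9557 + 2×0.01739) × 1.865 = 1.85 mmol/kg

CA = 1.85 mmol/kg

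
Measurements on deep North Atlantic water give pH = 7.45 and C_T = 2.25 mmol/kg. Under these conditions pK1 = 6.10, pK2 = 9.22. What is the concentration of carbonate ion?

[CO3²⁻] = 0.0360 mmol/kg

α₂ = 1 / (1 + [H⁺]/K2 + [H⁺]²/(K1K2)) = 1 / (1 + 10^+1.77 + 10^+0.42)
   = 1 / (1 + 58.884 + 2.6303) = 1/62.515 = 0.01600
[CO3²⁻] = α₂ × DIC = 0.01600 × 2.25 = 0.0360 mmol/kg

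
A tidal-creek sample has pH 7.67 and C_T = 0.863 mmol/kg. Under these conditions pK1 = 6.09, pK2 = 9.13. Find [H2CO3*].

α₀ = 1 / (1 + K1/[H⁺] + K1K2/[H⁺]²) = 1 / (1 + 10^+1.58 + 10^+0.12)
   = 1 / (1 + 38.019 + 1.3183) = 1/40.337 = 0.02479
[CO2*] = α₀ × DIC = 0.02479 × 0.863 = 0.0214 mmol/kg

[CO2*] = 0.0214 mmol/kg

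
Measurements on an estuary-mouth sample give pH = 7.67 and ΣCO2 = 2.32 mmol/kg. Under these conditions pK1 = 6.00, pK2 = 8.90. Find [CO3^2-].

[CO3²⁻] = 0.126 mmol/kg

α₂ = 1 / (1 + [H⁺]/K2 + [H⁺]²/(K1K2)) = 1 / (1 + 10^+1.23 + 10^-0.44)
   = 1 / (1 + 16.982 + 0.36308) = 1/18.346 = 0.05451
[CO3²⁻] = α₂ × DIC = 0.05451 × 2.32 = 0.126 mmol/kg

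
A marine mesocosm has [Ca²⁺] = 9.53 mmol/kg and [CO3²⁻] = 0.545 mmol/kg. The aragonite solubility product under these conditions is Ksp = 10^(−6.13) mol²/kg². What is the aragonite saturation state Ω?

Ksp = 10^(−6.13) = 7.413×10^-7
Ω = [Ca²⁺][CO3²⁻]/Ksp = (9.53×10^-3)(0.545×10^-3) / 7.413×10^-7 = 7.01

Ω = 7.01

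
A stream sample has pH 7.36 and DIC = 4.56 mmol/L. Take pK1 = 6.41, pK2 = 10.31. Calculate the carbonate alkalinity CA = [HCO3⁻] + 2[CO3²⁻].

CA = 4.11 mmol/L

CA = [HCO3⁻] + 2[CO3²⁻] = (α₁ + 2α₂)·DIC
At pH 7.36: [H⁺]/K1 = 10^-0.95 = 0.11220, K2/[H⁺] = 10^-2.95 = 0.0011220
α₁ = 1/(1 + 0.11220 + 0.0011220) = 1/1.1133 = 0.8982; α₂ = α₁·K2/[H⁺] = 0.001008
α₁ + 2α₂ = 0.9002
CA = 0.9002 × 4.56 = 4.11 mmol/L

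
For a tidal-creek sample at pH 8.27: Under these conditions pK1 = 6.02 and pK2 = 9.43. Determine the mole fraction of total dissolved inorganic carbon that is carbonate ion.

α₂ = 0.0644

α₂ = 1 / (1 + [H⁺]/K2 + [H⁺]²/(K1K2)) = 1 / (1 + 10^+1.16 + 10^-1.09)
   = 1 / (1 + 14.454 + 0.081283) = 1/15.536 = 0.06437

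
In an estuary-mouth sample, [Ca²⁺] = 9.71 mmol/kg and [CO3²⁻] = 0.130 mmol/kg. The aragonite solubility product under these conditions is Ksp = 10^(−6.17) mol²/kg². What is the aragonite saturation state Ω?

Ω = 1.87

Ksp = 10^(−6.17) = 6.761×10^-7
Ω = [Ca²⁺][CO3²⁻]/Ksp = (9.71×10^-3)(0.130×10^-3) / 6.761×10^-7 = 1.87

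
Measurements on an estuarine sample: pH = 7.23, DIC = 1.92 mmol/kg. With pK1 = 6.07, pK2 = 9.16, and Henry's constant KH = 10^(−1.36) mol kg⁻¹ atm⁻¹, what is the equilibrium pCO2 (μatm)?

pCO2 = 2820 μatm

α₀ = 1 / (1 + K1/[H⁺] + K1K2/[H⁺]²) = 1 / (1 + 10^+1.16 + 10^-0.77)
   = 1 / (1 + 14.454 + 0.16982) = 1/15.624 = 0.06400
[CO2*] = α₀ × DIC = 0.06400 × 1.92 = 0.1229 mmol/kg
pCO2 = [CO2*]/KH = 1.229×10^-4 / 4.365×10^-2 = 2820 μatm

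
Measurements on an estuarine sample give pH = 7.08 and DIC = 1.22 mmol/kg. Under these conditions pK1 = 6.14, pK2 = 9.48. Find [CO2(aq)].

[CO2*] = 0.125 mmol/kg

α₀ = 1 / (1 + K1/[H⁺] + K1K2/[H⁺]²) = 1 / (1 + 10^+0.94 + 10^-1.46)
   = 1 / (1 + 8.7096 + 0.034674) = 1/9.7443 = 0.1026
[CO2*] = α₀ × DIC = 0.1026 × 1.22 = 0.125 mmol/kg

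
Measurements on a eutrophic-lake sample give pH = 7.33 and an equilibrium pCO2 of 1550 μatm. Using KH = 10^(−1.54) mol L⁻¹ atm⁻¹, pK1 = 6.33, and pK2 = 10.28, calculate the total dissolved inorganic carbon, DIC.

[CO2*] = KH · pCO2 = 10^(−1.54) × 1550×10^-6 = 4.470×10^-5 mol/L
α₀ = 1/(1 + K1/[H⁺] + K1K2/[H⁺]²) = 1/(1 + 10^+1.00 + 10^-1.95) = 0.09082
DIC = [CO2*]/α₀ = 4.470×10^-5 / 0.09082 = 0.492 mmol/L

DIC = 0.492 mmol/L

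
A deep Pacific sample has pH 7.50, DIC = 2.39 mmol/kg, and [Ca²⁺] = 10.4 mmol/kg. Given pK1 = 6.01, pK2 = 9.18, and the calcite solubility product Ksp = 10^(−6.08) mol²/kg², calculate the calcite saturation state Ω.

α₂ = 1 / (1 + [H⁺]/K2 + [H⁺]²/(K1K2)) = 1 / (1 + 10^+1.68 + 10^+0.19)
   = 1 / (1 + 47.863 + 1.5488) = 1/50.412 = 0.01984
[CO3²⁻] = α₂ × DIC = 0.01984 × 2.39 = 0.04741 mmol/kg
Ksp = 10^(−6.08) = 8.318×10^-7
Ω = [Ca²⁺][CO3²⁻]/Ksp = (10.4×10^-3)(4.741×10^-5) / 8.318×10^-7 = 0.593

Ω = 0.593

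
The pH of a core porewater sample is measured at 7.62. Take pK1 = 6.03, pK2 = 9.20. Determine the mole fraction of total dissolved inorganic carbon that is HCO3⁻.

α₁ = 1 / (1 + [H⁺]/K1 + K2/[H⁺]) = 1 / (1 + 10^-1.59 + 10^-1.58)
   = 1 / (1 + 0.025704 + 0.026303) = 1/1.0520 = 0.9506

α₁ = 0.951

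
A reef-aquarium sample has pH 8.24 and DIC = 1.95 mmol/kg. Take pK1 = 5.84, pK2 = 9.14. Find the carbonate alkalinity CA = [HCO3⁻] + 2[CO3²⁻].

CA = 2.16 mmol/kg

CA = [HCO3⁻] + 2[CO3²⁻] = (α₁ + 2α₂)·DIC
At pH 8.24: [H⁺]/K1 = 10^-2.40 = 0.0039811, K2/[H⁺] = 10^-0.90 = 0.12589
α₁ = 1/(1 + 0.0039811 + 0.12589) = 1/1.1299 = 0.8851; α₂ = α₁·K2/[H⁺] = 0.1114
α₁ + 2α₂ = 1.1079
CA = 1.1079 × 1.95 = 2.16 mmol/kg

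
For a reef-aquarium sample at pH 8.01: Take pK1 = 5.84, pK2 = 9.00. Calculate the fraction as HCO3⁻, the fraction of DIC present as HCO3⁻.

α₁ = 0.902

α₁ = 1 / (1 + [H⁺]/K1 + K2/[H⁺]) = 1 / (1 + 10^-2.17 + 10^-0.99)
   = 1 / (1 + 0.0067608 + 0.10233) = 1/1.1091 = 0.9016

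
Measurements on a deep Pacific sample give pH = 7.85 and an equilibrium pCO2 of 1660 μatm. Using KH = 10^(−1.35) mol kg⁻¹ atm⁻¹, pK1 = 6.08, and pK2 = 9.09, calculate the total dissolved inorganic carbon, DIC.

DIC = 4.69 mmol/kg

[CO2*] = KH · pCO2 = 10^(−1.35) × 1660×10^-6 = 7.415×10^-5 mol/kg
α₀ = 1/(1 + K1/[H⁺] + K1K2/[H⁺]²) = 1/(1 + 10^+1.77 + 10^+0.53) = 0.01580
DIC = [CO2*]/α₀ = 7.415×10^-5 / 0.01580 = 4.69 mmol/kg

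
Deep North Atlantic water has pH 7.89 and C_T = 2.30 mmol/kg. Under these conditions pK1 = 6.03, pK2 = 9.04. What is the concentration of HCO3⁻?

[HCO3⁻] = 2.12 mmol/kg

α₁ = 1 / (1 + [H⁺]/K1 + K2/[H⁺]) = 1 / (1 + 10^-1.86 + 10^-1.15)
   = 1 / (1 + 0.013804 + 0.070795) = 1/1.0846 = 0.9220
[HCO3⁻] = α₁ × DIC = 0.9220 × 2.30 = 2.12 mmol/kg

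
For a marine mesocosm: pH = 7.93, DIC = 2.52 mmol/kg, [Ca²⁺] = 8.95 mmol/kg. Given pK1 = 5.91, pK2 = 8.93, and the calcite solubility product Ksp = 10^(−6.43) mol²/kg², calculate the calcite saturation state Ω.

Ω = 5.47

α₂ = 1 / (1 + [H⁺]/K2 + [H⁺]²/(K1K2)) = 1 / (1 + 10^+1.00 + 10^-1.02)
   = 1 / (1 + 10.000 + 0.095499) = 1/11.095 = 0.09013
[CO3²⁻] = α₂ × DIC = 0.09013 × 2.52 = 0.2271 mmol/kg
Ksp = 10^(−6.43) = 3.715×10^-7
Ω = [Ca²⁺][CO3²⁻]/Ksp = (8.95×10^-3)(2.271×10^-4) / 3.715×10^-7 = 5.47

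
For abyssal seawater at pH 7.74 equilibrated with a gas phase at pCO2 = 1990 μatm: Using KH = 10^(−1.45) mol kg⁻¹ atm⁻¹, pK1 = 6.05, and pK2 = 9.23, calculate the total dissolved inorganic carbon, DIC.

DIC = 3.64 mmol/kg

[CO2*] = KH · pCO2 = 10^(−1.45) × 1990×10^-6 = 7.061×10^-5 mol/kg
α₀ = 1/(1 + K1/[H⁺] + K1K2/[H⁺]²) = 1/(1 + 10^+1.69 + 10^+0.20) = 0.01939
DIC = [CO2*]/α₀ = 7.061×10^-5 / 0.01939 = 3.64 mmol/kg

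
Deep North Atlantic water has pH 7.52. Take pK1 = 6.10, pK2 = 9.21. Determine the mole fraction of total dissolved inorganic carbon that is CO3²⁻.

α₂ = 0.0193

α₂ = 1 / (1 + [H⁺]/K2 + [H⁺]²/(K1K2)) = 1 / (1 + 10^+1.69 + 10^+0.27)
   = 1 / (1 + 48.978 + 1.8621) = 1/51.840 = 0.01929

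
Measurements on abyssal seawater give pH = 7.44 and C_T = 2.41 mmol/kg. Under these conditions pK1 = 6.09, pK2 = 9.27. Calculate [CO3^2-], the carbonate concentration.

α₂ = 1 / (1 + [H⁺]/K2 + [H⁺]²/(K1K2)) = 1 / (1 + 10^+1.83 + 10^+0.48)
   = 1 / (1 + 67.608 + 3.0200) = 1/71.628 = 0.01396
[CO3²⁻] = α₂ × DIC = 0.01396 × 2.41 = 0.0336 mmol/kg

[CO3²⁻] = 0.0336 mmol/kg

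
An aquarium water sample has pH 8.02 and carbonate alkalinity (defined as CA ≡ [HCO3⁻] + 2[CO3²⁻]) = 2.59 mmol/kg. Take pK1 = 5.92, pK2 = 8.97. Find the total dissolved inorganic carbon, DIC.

DIC = 2.37 mmol/kg

CA = [HCO3⁻] + 2[CO3²⁻] = (α₁ + 2α₂)·DIC
At pH 8.02: [H⁺]/K1 = 10^-2.10 = 0.0079433, K2/[H⁺] = 10^-0.95 = 0.11220
α₁ = 1/(1 + 0.0079433 + 0.11220) = 1/1.1201 = 0.8927; α₂ = α₁·K2/[H⁺] = 0.1002
α₁ + 2α₂ = 1.0931
DIC = CA / (α₁ + 2α₂) = 2.59 / 1.0931 = 2.37 mmol/kg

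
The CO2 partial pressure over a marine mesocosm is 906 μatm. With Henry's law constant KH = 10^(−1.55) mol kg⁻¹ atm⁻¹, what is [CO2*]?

KH = 10^(−1.55) = 2.818×10^-2 mol kg⁻¹ atm⁻¹
[CO2*] = KH · pCO2 = 2.818×10^-2 × 906×10^-6 atm = 2.55×10^-5 mol/kg

[CO2*] = 25.5 μmol/kg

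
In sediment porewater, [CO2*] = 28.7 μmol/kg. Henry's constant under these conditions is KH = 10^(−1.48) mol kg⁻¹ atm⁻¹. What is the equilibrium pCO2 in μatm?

KH = 10^(−1.48) = 3.311×10^-2 mol kg⁻¹ atm⁻¹
pCO2 = [CO2*]/KH = 28.7×10^-6 / 3.311×10^-2 = 8.67×10^-4 atm = 867 μatm

pCO2 = 867 μatm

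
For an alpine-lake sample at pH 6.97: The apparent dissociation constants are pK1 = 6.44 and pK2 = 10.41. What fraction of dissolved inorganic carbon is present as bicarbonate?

α₁ = 0.772

α₁ = 1 / (1 + [H⁺]/K1 + K2/[H⁺]) = 1 / (1 + 10^-0.53 + 10^-3.44)
   = 1 / (1 + 0.29512 + 0.00036308) = 1/1.2955 = 0.7719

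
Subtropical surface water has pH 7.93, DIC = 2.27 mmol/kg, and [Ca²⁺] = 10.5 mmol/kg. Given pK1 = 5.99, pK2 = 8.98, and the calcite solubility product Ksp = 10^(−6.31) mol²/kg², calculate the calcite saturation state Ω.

Ω = 3.94

α₂ = 1 / (1 + [H⁺]/K2 + [H⁺]²/(K1K2)) = 1 / (1 + 10^+1.05 + 10^-0.89)
   = 1 / (1 + 11.220 + 0.12882) = 1/12.349 = 0.08098
[CO3²⁻] = α₂ × DIC = 0.08098 × 2.27 = 0.1838 mmol/kg
Ksp = 10^(−6.31) = 4.898×10^-7
Ω = [Ca²⁺][CO3²⁻]/Ksp = (10.5×10^-3)(1.838×10^-4) / 4.898×10^-7 = 3.94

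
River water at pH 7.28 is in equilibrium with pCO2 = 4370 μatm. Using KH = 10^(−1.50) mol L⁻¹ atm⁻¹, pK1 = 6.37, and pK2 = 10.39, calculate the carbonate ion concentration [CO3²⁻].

[CO2*] = KH · pCO2 = 10^(−1.50) × 4370×10^-6 = 1.382×10^-4 mol/L
α₀ = 1/(1 + K1/[H⁺] + K1K2/[H⁺]²) = 1/(1 + 10^+0.91 + 10^-2.20) = 0.1095
DIC = [CO2*]/α₀ = 1.382×10^-4 / 0.1095 = 1.262 mmol/L
[CO3²⁻] = α₂·DIC; α₂ = 0.0006907, so [CO3²⁻] = 0.0006907 × 1.262 = 0.000872 mmol/L = 0.872 μmol/L

[CO3²⁻] = 0.872 μmol/L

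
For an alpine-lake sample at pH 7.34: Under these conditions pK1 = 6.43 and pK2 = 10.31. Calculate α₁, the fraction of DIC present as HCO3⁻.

α₁ = 1 / (1 + [H⁺]/K1 + K2/[H⁺]) = 1 / (1 + 10^-0.91 + 10^-2.97)
   = 1 / (1 + 0.12303 + 0.0010715) = 1/1.1241 = 0.8896

α₁ = 0.890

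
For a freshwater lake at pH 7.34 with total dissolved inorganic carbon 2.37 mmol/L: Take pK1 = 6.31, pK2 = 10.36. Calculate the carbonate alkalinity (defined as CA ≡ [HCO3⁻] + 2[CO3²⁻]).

CA = 2.17 mmol/L

CA = [HCO3⁻] + 2[CO3²⁻] = (α₁ + 2α₂)·DIC
At pH 7.34: [H⁺]/K1 = 10^-1.03 = 0.093325, K2/[H⁺] = 10^-3.02 = 0.00095499
α₁ = 1/(1 + 0.093325 + 0.00095499) = 1/1.0943 = 0.9138; α₂ = α₁·K2/[H⁺] = 0.0008727
α₁ + 2α₂ = 0.9156
CA = 0.9156 × 2.37 = 2.17 mmol/L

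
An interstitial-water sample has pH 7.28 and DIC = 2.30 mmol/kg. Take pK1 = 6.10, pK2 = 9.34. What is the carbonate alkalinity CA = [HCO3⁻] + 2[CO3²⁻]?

CA = 2.18 mmol/kg

CA = [HCO3⁻] + 2[CO3²⁻] = (α₁ + 2α₂)·DIC
At pH 7.28: [H⁺]/K1 = 10^-1.18 = 0.066069, K2/[H⁺] = 10^-2.06 = 0.0087096
α₁ = 1/(1 + 0.066069 + 0.0087096) = 1/1.0748 = 0.9304; α₂ = α₁·K2/[H⁺] = 0.008104
α₁ + 2α₂ = 0.9466
CA = 0.9466 × 2.30 = 2.18 mmol/kg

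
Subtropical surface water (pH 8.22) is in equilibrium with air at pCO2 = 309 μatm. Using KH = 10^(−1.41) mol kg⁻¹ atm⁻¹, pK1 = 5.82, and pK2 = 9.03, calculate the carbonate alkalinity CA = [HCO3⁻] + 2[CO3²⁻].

CA = 3.96 mmol/kg

[CO2*] = KH · pCO2 = 10^(−1.41) × 309×10^-6 = 1.202×10^-5 mol/kg
α₀ = 1/(1 + K1/[H⁺] + K1K2/[H⁺]²) = 1/(1 + 10^+2.40 + 10^+1.59) = 0.003435
DIC = [CO2*]/α₀ = 1.202×10^-5 / 0.003435 = 3.499 mmol/kg
CA = (α₁ + 2α₂)·DIC = (0.8629 + 2×0.1336) × 3.499 = 3.96 mmol/kg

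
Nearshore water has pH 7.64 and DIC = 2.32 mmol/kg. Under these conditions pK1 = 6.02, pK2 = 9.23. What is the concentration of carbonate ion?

[CO3²⁻] = 0.0568 mmol/kg

α₂ = 1 / (1 + [H⁺]/K2 + [H⁺]²/(K1K2)) = 1 / (1 + 10^+1.59 + 10^-0.03)
   = 1 / (1 + 38.905 + 0.93325) = 1/40.838 = 0.02449
[CO3²⁻] = α₂ × DIC = 0.02449 × 2.32 = 0.0568 mmol/kg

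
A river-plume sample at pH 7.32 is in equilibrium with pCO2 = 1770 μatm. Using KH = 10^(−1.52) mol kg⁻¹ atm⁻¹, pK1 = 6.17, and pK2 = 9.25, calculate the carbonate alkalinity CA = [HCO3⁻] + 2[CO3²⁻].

CA = 0.773 mmol/kg

[CO2*] = KH · pCO2 = 10^(−1.52) × 1770×10^-6 = 5.345×10^-5 mol/kg
α₀ = 1/(1 + K1/[H⁺] + K1K2/[H⁺]²) = 1/(1 + 10^+1.15 + 10^-0.78) = 0.06540
DIC = [CO2*]/α₀ = 5.345×10^-5 / 0.06540 = 0.8174 mmol/kg
CA = (α₁ + 2α₂)·DIC = (0.9238 + 2×0.01085) × 0.8174 = 0.773 mmol/kg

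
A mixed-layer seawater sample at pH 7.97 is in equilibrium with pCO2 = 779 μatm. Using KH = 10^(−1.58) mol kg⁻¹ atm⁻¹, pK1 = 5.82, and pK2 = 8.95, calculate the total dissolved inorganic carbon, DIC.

DIC = 3.22 mmol/kg

[CO2*] = KH · pCO2 = 10^(−1.58) × 779×10^-6 = 2.049×10^-5 mol/kg
α₀ = 1/(1 + K1/[H⁺] + K1K2/[H⁺]²) = 1/(1 + 10^+2.15 + 10^+1.17) = 0.006368
DIC = [CO2*]/α₀ = 2.049×10^-5 / 0.006368 = 3.22 mmol/kg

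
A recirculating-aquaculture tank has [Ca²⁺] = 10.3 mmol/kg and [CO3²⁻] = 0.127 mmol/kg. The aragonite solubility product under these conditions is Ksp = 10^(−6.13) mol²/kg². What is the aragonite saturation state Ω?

Ksp = 10^(−6.13) = 7.413×10^-7
Ω = [Ca²⁺][CO3²⁻]/Ksp = (10.3×10^-3)(0.127×10^-3) / 7.413×10^-7 = 1.76

Ω = 1.76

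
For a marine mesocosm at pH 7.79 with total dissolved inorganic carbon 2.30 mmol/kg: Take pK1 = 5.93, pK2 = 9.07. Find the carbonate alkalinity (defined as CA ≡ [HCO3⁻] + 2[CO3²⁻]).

CA = [HCO3⁻] + 2[CO3²⁻] = (α₁ + 2α₂)·DIC
At pH 7.79: [H⁺]/K1 = 10^-1.86 = 0.013804, K2/[H⁺] = 10^-1.28 = 0.052481
α₁ = 1/(1 + 0.013804 + 0.052481) = 1/1.0663 = 0.9378; α₂ = α₁·K2/[H⁺] = 0.04922
α₁ + 2α₂ = 1.0363
CA = 1.0363 × 2.30 = 2.38 mmol/kg

CA = 2.38 mmol/kg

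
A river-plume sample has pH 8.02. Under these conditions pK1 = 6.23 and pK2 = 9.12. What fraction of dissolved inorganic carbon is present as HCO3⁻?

α₁ = 1 / (1 + [H⁺]/K1 + K2/[H⁺]) = 1 / (1 + 10^-1.79 + 10^-1.10)
   = 1 / (1 + 0.016218 + 0.079433) = 1/1.0957 = 0.9127

α₁ = 0.913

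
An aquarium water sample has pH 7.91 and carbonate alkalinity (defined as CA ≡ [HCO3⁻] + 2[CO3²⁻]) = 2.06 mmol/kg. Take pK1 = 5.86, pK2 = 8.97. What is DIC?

CA = [HCO3⁻] + 2[CO3²⁻] = (α₁ + 2α₂)·DIC
At pH 7.91: [H⁺]/K1 = 10^-2.05 = 0.0089125, K2/[H⁺] = 10^-1.06 = 0.087096
α₁ = 1/(1 + 0.0089125 + 0.087096) = 1/1.0960 = 0.9124; α₂ = α₁·K2/[H⁺] = 0.07947
α₁ + 2α₂ = 1.0713
DIC = CA / (α₁ + 2α₂) = 2.06 / 1.0713 = 1.92 mmol/kg

DIC = 1.92 mmol/kg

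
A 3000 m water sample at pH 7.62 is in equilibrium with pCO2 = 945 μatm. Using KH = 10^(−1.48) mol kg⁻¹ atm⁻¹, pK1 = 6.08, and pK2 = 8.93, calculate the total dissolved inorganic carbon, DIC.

[CO2*] = KH · pCO2 = 10^(−1.48) × 945×10^-6 = 3.129×10^-5 mol/kg
α₀ = 1/(1 + K1/[H⁺] + K1K2/[H⁺]²) = 1/(1 + 10^+1.54 + 10^+0.23) = 0.02676
DIC = [CO2*]/α₀ = 3.129×10^-5 / 0.02676 = 1.17 mmol/kg

DIC = 1.17 mmol/kg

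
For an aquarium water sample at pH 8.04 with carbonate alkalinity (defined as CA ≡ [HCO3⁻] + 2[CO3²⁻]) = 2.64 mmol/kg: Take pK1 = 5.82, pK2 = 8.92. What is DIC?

CA = [HCO3⁻] + 2[CO3²⁻] = (α₁ + 2α₂)·DIC
At pH 8.04: [H⁺]/K1 = 10^-2.22 = 0.0060256, K2/[H⁺] = 10^-0.88 = 0.13183
α₁ = 1/(1 + 0.0060256 + 0.13183) = 1/1.1379 = 0.8788; α₂ = α₁·K2/[H⁺] = 0.1159
α₁ + 2α₂ = 1.1106
DIC = CA / (α₁ + 2α₂) = 2.64 / 1.1106 = 2.38 mmol/kg

DIC = 2.38 mmol/kg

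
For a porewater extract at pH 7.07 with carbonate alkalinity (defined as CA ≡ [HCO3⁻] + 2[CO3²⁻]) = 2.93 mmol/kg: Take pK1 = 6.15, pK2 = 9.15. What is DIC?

CA = [HCO3⁻] + 2[CO3²⁻] = (α₁ + 2α₂)·DIC
At pH 7.07: [H⁺]/K1 = 10^-0.92 = 0.12023, K2/[H⁺] = 10^-2.08 = 0.0083176
α₁ = 1/(1 + 0.12023 + 0.0083176) = 1/1.1285 = 0.8861; α₂ = α₁·K2/[H⁺] = 0.007370
α₁ + 2α₂ = 0.9008
DIC = CA / (α₁ + 2α₂) = 2.93 / 0.9008 = 3.25 mmol/kg

DIC = 3.25 mmol/kg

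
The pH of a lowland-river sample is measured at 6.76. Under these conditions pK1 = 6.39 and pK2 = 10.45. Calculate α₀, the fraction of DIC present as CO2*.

α₀ = 1 / (1 + K1/[H⁺] + K1K2/[H⁺]²) = 1 / (1 + 10^+0.37 + 10^-3.32)
   = 1 / (1 + 2.3442 + 0.00047863) = 1/3.3447 = 0.2990

α₀ = 0.299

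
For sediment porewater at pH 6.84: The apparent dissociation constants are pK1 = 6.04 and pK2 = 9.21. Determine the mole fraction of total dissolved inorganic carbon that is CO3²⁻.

α₂ = 1 / (1 + [H⁺]/K2 + [H⁺]²/(K1K2)) = 1 / (1 + 10^+2.37 + 10^+1.57)
   = 1 / (1 + 234.42 + 37.154) = 1/272.58 = 0.003669

α₂ = 0.00367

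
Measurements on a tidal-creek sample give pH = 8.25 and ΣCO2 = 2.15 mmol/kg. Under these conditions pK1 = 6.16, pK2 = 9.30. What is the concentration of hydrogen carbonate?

α₁ = 1 / (1 + [H⁺]/K1 + K2/[H⁺]) = 1 / (1 + 10^-2.09 + 10^-1.05)
   = 1 / (1 + 0.0081283 + 0.089125) = 1/1.0973 = 0.9114
[HCO3⁻] = α₁ × DIC = 0.9114 × 2.15 = 1.96 mmol/kg

[HCO3⁻] = 1.96 mmol/kg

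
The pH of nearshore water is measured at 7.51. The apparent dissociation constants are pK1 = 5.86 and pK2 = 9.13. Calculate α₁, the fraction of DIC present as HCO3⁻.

α₁ = 0.956

α₁ = 1 / (1 + [H⁺]/K1 + K2/[H⁺]) = 1 / (1 + 10^-1.65 + 10^-1.62)
   = 1 / (1 + 0.022387 + 0.023988) = 1/1.0464 = 0.9557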